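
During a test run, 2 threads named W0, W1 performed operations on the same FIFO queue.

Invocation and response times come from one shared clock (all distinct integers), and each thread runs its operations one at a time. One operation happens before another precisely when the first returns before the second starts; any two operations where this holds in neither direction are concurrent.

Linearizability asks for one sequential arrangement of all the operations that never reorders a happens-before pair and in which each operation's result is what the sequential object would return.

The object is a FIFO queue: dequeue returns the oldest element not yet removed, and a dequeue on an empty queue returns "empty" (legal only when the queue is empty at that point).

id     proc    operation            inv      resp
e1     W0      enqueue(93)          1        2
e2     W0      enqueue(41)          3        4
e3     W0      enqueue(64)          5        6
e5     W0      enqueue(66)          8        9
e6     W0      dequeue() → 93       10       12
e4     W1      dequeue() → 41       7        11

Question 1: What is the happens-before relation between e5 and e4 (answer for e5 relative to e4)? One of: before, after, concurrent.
e5 spans [8,9], e4 spans [7,11]
the intervals overlap in both directions

concurrent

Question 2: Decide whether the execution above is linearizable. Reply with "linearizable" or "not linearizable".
a witness: e1, e2, e3, e5, e6, e4
after step 1 (e1 enqueue(93)): queue <93>
after step 2 (e2 enqueue(41)): queue <93,41>
after step 3 (e3 enqueue(64)): queue <93,41,64>
after step 4 (e5 enqueue(66)): queue <93,41,64,66>
after step 5 (e6 dequeue() → 93): queue <41,64,66>
after step 6 (e4 dequeue() → 41): queue <64,66>

linearizable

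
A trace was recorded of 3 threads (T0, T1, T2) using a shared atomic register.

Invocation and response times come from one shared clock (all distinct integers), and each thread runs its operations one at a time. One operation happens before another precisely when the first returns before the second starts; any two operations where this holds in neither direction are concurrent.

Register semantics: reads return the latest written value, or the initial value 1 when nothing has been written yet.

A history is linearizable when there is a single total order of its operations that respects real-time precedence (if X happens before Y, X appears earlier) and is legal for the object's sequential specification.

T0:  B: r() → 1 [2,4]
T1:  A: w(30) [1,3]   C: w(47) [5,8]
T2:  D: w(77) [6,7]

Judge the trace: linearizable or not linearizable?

linearizable

witness order: B, A, C, D
after step 1 (B r() → 1): value 1
after step 2 (A w(30)): value 30
after step 3 (C w(47)): value 47
after step 4 (D w(77)): value 77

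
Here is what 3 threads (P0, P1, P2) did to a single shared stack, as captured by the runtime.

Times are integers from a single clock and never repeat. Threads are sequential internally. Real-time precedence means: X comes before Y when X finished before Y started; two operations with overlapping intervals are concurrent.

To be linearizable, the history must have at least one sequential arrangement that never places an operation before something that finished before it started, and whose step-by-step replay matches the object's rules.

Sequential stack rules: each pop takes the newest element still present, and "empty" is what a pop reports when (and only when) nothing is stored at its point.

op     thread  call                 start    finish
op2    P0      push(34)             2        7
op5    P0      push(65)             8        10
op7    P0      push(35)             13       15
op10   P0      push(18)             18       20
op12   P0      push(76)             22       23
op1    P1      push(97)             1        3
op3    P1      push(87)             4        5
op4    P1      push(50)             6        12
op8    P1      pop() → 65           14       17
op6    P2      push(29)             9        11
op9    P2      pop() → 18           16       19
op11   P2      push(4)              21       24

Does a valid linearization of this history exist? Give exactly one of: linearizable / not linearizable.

linearizable

a witness: op1, op2, op3, op4, op6, op5, op8, op7, op10, op9, op11, op12
after step 1 (op1 push(97)): stack <97>
after step 2 (op2 push(34)): stack <97,34>
after step 3 (op3 push(87)): stack <97,34,87>
after step 4 (op4 push(50)): stack <97,34,87,50>
after step 5 (op6 push(29)): stack <97,34,87,50,29>
after step 6 (op5 push(65)): stack <97,34,87,50,29,65>
after step 7 (op8 pop() → 65): stack <97,34,87,50,29>
after step 8 (op7 push(35)): stack <97,34,87,50,29,35>
after step 9 (op10 push(18)): stack <97,34,87,50,29,35,18>
after step 10 (op9 pop() → 18): stack <97,34,87,50,29,35>
after step 11 (op11 push(4)): stack <97,34,87,50,29,35,4>
after step 12 (op12 push(76)): stack <97,34,87,50,29,35,4,76>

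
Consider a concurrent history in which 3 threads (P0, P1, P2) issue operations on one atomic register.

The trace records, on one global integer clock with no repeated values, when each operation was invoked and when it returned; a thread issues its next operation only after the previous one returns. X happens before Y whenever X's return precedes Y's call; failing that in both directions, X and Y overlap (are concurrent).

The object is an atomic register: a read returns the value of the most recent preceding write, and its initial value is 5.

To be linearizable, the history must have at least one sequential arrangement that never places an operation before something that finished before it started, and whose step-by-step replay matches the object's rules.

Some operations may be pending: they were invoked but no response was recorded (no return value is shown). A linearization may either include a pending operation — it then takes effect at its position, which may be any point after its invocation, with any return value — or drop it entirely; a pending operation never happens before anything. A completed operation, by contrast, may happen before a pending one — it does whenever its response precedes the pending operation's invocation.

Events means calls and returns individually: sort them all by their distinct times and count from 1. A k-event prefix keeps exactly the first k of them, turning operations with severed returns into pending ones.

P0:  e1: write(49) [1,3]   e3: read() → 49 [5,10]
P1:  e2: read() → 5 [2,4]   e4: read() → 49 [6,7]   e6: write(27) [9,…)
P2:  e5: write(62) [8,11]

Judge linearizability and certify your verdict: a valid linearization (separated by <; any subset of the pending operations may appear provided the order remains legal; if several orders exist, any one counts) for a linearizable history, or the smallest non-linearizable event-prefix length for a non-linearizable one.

1. e2 read() → 5, leaving value 5
2. e1 write(49), leaving value 49
3. e3 read() → 49, leaving value 49
4. e4 read() → 49, leaving value 49
5. e5 write(62), leaving value 62

linearizable — witness: e2 < e1 < e3 < e4 < e5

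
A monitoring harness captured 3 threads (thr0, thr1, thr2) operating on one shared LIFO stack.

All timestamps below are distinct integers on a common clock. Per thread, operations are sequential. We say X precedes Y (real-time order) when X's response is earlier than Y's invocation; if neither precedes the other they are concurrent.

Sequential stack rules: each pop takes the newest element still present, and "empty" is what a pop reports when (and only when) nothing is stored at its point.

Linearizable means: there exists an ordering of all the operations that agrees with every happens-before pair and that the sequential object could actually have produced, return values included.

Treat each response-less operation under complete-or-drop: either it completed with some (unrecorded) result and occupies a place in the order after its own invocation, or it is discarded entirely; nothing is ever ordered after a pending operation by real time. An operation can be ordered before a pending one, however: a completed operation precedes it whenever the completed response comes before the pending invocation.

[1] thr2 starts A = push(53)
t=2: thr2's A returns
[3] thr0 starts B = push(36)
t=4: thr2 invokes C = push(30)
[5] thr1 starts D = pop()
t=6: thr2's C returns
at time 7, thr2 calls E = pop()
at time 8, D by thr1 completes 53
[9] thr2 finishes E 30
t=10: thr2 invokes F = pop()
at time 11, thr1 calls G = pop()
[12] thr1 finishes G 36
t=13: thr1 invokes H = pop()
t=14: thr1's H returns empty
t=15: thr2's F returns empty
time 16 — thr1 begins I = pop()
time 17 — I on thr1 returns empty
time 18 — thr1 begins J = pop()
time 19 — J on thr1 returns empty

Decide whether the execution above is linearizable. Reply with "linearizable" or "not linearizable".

one valid linearization: A, C, E, D, B, G, F, H, I, J
1. A push(53), leaving stack <53>
2. C push(30), leaving stack <53,30>
3. E pop() → 30, leaving stack <53>
4. D pop() → 53, leaving stack <>
5. B push(36) (pending, included), leaving stack <36>
6. G pop() → 36, leaving stack <>
7. F pop() → empty, leaving stack <>
8. H pop() → empty, leaving stack <>
9. I pop() → empty, leaving stack <>
10. J pop() → empty, leaving stack <>

linearizable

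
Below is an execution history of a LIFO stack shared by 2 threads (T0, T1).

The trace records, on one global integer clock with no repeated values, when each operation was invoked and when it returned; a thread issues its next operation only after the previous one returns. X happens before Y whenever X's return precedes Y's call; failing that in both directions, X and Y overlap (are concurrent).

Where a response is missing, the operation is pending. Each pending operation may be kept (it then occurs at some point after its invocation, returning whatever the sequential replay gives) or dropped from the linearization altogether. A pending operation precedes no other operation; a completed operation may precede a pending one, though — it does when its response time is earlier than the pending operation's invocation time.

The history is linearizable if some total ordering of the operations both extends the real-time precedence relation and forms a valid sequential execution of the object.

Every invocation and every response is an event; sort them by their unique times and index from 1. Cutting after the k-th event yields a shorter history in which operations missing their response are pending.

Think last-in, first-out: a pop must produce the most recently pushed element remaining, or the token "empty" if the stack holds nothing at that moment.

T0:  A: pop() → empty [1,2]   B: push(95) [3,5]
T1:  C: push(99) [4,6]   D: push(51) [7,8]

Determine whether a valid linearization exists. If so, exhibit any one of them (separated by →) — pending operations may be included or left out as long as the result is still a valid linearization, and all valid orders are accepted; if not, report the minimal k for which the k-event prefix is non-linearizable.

linearizable — witness: A → B → C → D

1. A pop() → empty, leaving stack <>
2. B push(95), leaving stack <95>
3. C push(99), leaving stack <95,99>
4. D push(51), leaving stack <95,99,51>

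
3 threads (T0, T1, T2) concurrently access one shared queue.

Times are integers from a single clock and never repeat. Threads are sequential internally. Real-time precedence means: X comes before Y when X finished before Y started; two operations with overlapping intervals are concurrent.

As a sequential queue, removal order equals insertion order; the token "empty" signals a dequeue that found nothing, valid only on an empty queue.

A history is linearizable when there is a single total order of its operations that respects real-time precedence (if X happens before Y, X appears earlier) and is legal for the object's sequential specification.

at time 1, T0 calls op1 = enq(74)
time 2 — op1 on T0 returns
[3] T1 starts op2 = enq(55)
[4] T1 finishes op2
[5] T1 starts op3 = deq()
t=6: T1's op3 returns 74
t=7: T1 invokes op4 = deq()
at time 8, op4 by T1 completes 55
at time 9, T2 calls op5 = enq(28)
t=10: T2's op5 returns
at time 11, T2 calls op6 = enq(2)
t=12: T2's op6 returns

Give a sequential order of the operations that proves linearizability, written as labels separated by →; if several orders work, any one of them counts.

after step 1 (op1 enq(74)): queue <74>
after step 2 (op2 enq(55)): queue <74,55>
after step 3 (op3 deq() → 74): queue <55>
after step 4 (op4 deq() → 55): queue <>
after step 5 (op5 enq(28)): queue <28>
after step 6 (op6 enq(2)): queue <28,2>

op1 → op2 → op3 → op4 → op5 → op6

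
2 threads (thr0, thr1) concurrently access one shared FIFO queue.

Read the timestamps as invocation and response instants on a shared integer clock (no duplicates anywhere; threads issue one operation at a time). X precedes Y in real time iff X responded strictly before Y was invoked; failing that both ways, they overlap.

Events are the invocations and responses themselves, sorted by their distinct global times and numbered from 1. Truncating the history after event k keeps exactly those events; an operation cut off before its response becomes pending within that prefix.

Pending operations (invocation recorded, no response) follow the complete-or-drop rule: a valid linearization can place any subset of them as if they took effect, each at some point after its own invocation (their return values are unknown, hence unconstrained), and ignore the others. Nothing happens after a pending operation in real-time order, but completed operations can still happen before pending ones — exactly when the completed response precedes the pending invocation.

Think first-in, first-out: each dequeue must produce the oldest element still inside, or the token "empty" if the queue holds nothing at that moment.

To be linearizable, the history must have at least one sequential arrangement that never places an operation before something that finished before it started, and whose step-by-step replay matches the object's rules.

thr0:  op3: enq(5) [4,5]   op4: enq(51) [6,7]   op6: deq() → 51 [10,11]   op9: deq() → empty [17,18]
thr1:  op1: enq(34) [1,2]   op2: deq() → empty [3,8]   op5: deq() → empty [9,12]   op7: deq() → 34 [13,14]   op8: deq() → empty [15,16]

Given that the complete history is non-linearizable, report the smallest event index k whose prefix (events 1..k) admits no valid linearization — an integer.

8

one valid order for events 1..7 is op1, op2, op3, op4:
after step 1 (op1 enq(34)): queue <34>
after step 2 (op2 deq() (pending, included)): queue <>
after step 3 (op3 enq(5)): queue <5>
after step 4 (op4 enq(51)): queue <5,51>
once event 8 joins (op2's response, time 8), exhaustive search finds no witness
one such order, op1, op2, op3, op4, breaks at step 2 where op2 deq() → empty is illegal
one such order, op1, op3, op2, op4, breaks at step 3 where op2 deq() → empty is illegal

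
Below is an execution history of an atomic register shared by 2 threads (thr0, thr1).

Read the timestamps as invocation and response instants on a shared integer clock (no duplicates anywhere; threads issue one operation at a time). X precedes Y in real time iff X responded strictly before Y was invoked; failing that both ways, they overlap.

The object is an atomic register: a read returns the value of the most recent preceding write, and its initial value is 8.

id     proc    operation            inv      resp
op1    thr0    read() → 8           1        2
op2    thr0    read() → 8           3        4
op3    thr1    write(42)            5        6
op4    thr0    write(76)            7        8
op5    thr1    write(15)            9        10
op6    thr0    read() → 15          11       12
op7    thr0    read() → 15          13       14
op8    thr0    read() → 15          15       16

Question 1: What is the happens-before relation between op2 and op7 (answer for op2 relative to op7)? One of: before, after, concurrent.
Answer: before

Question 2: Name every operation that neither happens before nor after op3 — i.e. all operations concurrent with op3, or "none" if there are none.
Answer: none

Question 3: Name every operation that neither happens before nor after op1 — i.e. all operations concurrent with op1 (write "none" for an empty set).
Answer: none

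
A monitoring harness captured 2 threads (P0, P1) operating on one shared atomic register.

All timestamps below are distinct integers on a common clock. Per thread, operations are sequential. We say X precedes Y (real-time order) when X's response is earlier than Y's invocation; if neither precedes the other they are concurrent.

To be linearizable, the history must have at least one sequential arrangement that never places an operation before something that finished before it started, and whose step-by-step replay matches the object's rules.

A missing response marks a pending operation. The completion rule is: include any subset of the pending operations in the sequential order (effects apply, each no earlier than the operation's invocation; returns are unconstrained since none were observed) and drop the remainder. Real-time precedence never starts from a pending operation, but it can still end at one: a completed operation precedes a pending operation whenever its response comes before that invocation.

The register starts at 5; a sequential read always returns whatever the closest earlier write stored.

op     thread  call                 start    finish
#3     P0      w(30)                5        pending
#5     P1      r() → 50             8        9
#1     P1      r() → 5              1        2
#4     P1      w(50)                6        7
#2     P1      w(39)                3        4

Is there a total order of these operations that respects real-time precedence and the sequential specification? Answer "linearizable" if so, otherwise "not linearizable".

linearizable

one valid linearization: #1, #2, #3, #4, #5
step 1: #1 r() → 5 — value 5
step 2: #2 w(39) — value 39
step 3: #3 w(30) (pending, included) — value 30
step 4: #4 w(50) — value 50
step 5: #5 r() → 50 — value 50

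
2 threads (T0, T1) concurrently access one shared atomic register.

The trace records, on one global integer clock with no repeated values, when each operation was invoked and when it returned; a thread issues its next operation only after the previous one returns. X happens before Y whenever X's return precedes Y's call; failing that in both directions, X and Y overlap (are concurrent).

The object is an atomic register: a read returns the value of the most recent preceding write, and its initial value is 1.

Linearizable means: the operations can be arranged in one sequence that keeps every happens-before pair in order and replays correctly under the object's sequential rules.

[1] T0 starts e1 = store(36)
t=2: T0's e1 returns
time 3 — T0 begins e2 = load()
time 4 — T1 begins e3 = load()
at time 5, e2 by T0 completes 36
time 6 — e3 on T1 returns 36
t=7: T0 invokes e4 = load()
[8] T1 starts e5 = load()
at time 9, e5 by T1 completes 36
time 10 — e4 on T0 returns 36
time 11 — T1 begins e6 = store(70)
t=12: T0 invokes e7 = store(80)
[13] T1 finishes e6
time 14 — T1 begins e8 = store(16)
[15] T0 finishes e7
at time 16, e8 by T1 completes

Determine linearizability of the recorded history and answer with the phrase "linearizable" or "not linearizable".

one valid linearization: e1, e2, e3, e4, e5, e6, e7, e8
step 1: e1 store(36) — value 36
step 2: e2 load() → 36 — value 36
step 3: e3 load() → 36 — value 36
step 4: e4 load() → 36 — value 36
step 5: e5 load() → 36 — value 36
step 6: e6 store(70) — value 70
step 7: e7 store(80) — value 80
step 8: e8 store(16) — value 16

linearizable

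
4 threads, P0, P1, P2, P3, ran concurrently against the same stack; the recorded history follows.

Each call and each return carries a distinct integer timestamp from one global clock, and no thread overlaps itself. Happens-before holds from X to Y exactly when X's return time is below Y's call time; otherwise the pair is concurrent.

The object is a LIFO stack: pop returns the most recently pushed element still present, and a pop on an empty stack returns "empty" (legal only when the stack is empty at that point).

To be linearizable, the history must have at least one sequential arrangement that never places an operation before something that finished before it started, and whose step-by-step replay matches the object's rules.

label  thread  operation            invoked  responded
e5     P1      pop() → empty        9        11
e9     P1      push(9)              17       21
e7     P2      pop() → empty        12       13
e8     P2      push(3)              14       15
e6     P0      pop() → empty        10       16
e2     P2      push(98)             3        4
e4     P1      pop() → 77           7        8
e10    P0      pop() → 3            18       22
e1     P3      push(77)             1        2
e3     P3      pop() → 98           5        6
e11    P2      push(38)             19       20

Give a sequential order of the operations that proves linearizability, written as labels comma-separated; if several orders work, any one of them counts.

e1, e2, e3, e4, e5, e6, e7, e8, e10, e9, e11

step 1: e1 push(77) — stack <77>
step 2: e2 push(98) — stack <77,98>
step 3: e3 pop() → 98 — stack <77>
step 4: e4 pop() → 77 — stack <>
step 5: e5 pop() → empty — stack <>
step 6: e6 pop() → empty — stack <>
step 7: e7 pop() → empty — stack <>
step 8: e8 push(3) — stack <3>
step 9: e10 pop() → 3 — stack <>
step 10: e9 push(9) — stack <9>
step 11: e11 push(38) — stack <9,38>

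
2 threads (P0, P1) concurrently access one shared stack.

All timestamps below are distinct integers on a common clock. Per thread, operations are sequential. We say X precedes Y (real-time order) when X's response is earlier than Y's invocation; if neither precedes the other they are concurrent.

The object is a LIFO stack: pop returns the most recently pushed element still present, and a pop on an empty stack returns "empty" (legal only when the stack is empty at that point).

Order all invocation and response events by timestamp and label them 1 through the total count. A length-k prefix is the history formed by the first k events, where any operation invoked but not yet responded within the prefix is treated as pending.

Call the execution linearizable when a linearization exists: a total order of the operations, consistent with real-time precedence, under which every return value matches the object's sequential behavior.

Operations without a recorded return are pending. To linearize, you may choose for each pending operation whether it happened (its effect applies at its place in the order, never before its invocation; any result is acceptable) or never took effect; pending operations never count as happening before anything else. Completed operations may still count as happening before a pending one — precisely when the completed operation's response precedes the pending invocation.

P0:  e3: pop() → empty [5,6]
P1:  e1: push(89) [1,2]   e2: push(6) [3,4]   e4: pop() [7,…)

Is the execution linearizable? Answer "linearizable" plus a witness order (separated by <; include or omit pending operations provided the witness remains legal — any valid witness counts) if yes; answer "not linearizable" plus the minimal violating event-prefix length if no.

not linearizable — minimal violating prefix: 6 events

already the first 6 events (up to e3's response at time 6) admit no linearization; the first 5 still do
exhaustive check: the 3 completed stack ops admit one real-time order; illegal
one such order, e1, e2, e3, breaks at step 3 where e3 pop() → empty is illegal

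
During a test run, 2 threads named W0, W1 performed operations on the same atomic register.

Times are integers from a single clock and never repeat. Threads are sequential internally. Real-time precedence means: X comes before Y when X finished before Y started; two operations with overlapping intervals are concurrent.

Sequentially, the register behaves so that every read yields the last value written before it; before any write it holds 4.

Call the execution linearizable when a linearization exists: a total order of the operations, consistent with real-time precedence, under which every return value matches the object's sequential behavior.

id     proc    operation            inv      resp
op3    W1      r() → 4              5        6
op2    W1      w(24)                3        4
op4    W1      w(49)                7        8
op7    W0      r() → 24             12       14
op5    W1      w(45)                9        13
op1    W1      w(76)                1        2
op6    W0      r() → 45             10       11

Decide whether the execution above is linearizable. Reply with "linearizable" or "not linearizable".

not linearizable

prefix check: 1..5 passes, 1..6 fails once op3's time-6 response joins
one real-time candidate order over the 3 completed operations — the atomic register replay rejects it
one such order, op1, op2, op3, breaks at step 3 where op3 r() → 4 is illegal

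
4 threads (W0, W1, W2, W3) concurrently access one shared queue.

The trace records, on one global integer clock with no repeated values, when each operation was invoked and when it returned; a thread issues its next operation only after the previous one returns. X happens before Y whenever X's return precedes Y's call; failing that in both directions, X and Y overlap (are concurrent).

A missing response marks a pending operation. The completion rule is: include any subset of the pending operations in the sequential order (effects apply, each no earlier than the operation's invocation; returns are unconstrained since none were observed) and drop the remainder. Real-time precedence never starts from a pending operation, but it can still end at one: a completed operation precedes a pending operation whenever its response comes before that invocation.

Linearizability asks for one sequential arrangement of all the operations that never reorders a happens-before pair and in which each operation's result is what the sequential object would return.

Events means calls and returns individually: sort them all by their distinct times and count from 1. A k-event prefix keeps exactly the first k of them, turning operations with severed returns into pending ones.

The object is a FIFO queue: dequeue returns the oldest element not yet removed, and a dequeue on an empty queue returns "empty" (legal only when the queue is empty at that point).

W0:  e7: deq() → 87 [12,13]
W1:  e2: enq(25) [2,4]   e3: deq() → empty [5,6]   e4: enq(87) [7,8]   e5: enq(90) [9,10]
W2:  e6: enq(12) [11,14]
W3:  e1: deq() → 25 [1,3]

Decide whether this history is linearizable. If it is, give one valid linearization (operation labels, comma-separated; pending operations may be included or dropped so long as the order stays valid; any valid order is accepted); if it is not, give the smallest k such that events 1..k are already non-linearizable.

linearizable — witness: e2, e1, e3, e4, e5, e6, e7

step 1: e2 enq(25) — queue <25>
step 2: e1 deq() → 25 — queue <>
step 3: e3 deq() → empty — queue <>
step 4: e4 enq(87) — queue <87>
step 5: e5 enq(90) — queue <87,90>
step 6: e6 enq(12) — queue <87,90,12>
step 7: e7 deq() → 87 — queue <90,12>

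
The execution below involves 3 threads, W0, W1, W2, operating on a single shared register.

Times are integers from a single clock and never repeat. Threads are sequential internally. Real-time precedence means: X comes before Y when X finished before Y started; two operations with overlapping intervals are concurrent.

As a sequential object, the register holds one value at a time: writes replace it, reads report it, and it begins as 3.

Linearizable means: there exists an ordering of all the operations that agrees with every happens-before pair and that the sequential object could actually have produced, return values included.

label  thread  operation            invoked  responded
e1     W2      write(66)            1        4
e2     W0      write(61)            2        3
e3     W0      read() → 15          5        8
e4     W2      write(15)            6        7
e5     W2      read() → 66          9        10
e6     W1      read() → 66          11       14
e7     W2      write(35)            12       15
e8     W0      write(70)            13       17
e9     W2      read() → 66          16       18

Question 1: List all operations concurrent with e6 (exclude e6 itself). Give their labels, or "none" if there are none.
e7, e8

e6 runs from 11 to 14; window-overlapping ops are concurrent
e1 [1,4]: before
e2 [2,3]: before
e3 [5,8]: before
e4 [6,7]: before
e5 [9,10]: before
e7 [12,15]: concurrent
e8 [13,17]: concurrent
e9 [16,18]: after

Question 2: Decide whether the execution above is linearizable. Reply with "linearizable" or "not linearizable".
not linearizable

through event 9 a valid linearization exists; event 10 (e5 responding at time 10) ends that
4 orders of the 5 completed register ops respect real time; none is legal
e.g. e1, e2, e3, e4, e5: illegal at step 3, since e3 read() → 15 cannot apply there
e.g. e1, e2, e4, e3, e5: illegal at step 5, since e5 read() → 66 cannot apply there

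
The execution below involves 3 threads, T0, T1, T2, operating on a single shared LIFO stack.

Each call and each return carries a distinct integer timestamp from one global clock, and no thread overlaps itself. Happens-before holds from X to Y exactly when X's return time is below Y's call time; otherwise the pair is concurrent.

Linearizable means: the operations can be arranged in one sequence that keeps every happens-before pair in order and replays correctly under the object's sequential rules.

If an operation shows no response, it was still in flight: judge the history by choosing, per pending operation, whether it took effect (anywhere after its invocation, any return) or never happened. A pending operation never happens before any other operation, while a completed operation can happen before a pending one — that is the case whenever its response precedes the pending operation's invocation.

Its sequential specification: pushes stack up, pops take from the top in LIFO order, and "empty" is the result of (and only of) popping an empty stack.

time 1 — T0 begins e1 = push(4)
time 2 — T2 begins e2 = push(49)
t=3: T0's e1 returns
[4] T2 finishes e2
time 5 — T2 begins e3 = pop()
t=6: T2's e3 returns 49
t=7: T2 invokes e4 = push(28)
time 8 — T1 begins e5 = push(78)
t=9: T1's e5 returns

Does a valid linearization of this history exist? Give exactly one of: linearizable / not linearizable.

linearizable

one valid linearization: e1, e2, e3, e4, e5
after step 1 (e1 push(4)): stack <4>
after step 2 (e2 push(49)): stack <4,49>
after step 3 (e3 pop() → 49): stack <4>
after step 4 (e4 push(28) (pending, included)): stack <4,28>
after step 5 (e5 push(78)): stack <4,28,78>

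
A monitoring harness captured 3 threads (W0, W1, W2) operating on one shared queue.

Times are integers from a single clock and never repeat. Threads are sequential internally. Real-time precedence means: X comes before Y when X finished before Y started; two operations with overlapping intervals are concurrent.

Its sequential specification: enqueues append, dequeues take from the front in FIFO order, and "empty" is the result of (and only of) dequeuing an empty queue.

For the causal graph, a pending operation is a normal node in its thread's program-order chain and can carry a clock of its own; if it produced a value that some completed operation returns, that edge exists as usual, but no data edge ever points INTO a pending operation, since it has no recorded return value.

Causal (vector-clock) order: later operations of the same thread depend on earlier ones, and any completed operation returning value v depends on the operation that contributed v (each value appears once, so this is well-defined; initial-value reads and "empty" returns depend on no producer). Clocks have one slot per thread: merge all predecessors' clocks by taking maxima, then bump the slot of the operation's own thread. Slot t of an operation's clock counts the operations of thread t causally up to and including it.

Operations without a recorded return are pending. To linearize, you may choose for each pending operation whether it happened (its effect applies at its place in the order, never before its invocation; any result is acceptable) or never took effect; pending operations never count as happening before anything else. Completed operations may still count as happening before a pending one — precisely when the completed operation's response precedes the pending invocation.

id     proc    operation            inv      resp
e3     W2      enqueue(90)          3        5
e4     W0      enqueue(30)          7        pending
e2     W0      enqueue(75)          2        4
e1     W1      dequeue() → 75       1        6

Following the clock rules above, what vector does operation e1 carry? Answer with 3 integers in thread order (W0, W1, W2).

(1, 1, 0)

e3, invoked 3, has no incoming edges; only W2's bump applies → (0, 0, 1)
e2, invoked 2, has no incoming edges; only W0's bump applies → (1, 0, 0)
e1 (invocation 1): componentwise max over VC(e2)=(1, 0, 0), +1 at W1, giving (1, 1, 0)
e4 (invocation 7): componentwise max over VC(e2)=(1, 0, 0), +1 at W0, giving (2, 0, 0)
target: VC(e1) = (1, 1, 0)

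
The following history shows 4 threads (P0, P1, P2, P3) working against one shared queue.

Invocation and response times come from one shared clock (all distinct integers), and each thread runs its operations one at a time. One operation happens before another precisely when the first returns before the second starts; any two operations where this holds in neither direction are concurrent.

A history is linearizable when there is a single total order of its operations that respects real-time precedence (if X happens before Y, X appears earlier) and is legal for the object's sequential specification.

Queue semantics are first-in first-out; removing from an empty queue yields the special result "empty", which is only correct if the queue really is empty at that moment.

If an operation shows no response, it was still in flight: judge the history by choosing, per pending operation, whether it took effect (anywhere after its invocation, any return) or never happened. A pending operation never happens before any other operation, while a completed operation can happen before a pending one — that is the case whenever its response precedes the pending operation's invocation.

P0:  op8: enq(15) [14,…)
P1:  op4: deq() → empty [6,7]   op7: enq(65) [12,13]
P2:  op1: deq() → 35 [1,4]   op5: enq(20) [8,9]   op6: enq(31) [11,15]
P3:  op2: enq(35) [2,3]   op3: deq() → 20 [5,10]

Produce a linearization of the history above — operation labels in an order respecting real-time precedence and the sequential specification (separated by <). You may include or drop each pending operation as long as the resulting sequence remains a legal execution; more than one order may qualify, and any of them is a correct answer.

step 1: op2 enq(35) — queue <35>
step 2: op1 deq() → 35 — queue <>
step 3: op4 deq() → empty — queue <>
step 4: op5 enq(20) — queue <20>
step 5: op3 deq() → 20 — queue <>
step 6: op6 enq(31) — queue <31>
step 7: op7 enq(65) — queue <31,65>

op2 < op1 < op4 < op5 < op3 < op6 < op7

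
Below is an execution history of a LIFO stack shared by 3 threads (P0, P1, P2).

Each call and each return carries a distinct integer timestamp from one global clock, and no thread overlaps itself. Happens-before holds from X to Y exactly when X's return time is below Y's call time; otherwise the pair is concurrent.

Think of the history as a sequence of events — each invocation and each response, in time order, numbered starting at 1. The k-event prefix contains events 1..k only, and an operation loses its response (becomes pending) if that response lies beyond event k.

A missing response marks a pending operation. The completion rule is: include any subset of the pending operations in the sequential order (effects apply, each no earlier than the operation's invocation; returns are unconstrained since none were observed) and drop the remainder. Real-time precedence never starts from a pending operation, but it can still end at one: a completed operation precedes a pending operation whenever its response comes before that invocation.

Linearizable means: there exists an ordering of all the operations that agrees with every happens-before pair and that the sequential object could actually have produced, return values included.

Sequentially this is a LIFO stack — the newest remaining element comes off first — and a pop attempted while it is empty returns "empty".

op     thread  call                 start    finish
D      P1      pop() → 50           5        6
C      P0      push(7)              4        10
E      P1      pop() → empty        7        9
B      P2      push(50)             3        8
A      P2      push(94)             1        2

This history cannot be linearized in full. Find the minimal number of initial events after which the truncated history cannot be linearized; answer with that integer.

9

one valid order for events 1..8 is A, B, D:
step 1: A push(94) — stack <94>
step 2: B push(50) — stack <94,50>
step 3: D pop() → 50 — stack <94>
at event 9 (E's time-9 response) nothing linearizes any more
completion choices over the 1 pending operation (C) were checked; none helps
take A, B, D, E (pending dropped): step 4 already fails, because E pop() → empty cannot occur there
take A, D, B, E (pending dropped): step 2 already fails, because D pop() → 50 cannot occur there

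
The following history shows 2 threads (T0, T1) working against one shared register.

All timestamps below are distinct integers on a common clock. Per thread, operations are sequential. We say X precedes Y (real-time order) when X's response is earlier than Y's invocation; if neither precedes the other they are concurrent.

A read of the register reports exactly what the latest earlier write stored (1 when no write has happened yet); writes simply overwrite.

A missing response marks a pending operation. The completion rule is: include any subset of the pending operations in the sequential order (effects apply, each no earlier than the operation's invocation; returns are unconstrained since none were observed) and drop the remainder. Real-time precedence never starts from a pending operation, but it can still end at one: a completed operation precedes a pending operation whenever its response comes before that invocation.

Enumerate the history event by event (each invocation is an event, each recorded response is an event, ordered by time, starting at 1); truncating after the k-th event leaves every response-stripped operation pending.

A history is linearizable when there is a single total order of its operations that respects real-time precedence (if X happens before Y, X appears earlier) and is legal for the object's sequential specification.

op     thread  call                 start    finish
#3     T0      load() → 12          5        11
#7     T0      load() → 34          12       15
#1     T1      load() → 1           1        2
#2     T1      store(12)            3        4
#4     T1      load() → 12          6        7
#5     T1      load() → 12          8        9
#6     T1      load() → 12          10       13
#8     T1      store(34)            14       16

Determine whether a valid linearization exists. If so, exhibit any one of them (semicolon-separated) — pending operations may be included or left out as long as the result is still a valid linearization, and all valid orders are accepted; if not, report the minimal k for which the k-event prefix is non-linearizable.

linearizable — witness: #1; #2; #3; #4; #5; #6; #8; #7

after step 1 (#1 load() → 1): value 1
after step 2 (#2 store(12)): value 12
after step 3 (#3 load() → 12): value 12
after step 4 (#4 load() → 12): value 12
after step 5 (#5 load() → 12): value 12
after step 6 (#6 load() → 12): value 12
after step 7 (#8 store(34)): value 34
after step 8 (#7 load() → 34): value 34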